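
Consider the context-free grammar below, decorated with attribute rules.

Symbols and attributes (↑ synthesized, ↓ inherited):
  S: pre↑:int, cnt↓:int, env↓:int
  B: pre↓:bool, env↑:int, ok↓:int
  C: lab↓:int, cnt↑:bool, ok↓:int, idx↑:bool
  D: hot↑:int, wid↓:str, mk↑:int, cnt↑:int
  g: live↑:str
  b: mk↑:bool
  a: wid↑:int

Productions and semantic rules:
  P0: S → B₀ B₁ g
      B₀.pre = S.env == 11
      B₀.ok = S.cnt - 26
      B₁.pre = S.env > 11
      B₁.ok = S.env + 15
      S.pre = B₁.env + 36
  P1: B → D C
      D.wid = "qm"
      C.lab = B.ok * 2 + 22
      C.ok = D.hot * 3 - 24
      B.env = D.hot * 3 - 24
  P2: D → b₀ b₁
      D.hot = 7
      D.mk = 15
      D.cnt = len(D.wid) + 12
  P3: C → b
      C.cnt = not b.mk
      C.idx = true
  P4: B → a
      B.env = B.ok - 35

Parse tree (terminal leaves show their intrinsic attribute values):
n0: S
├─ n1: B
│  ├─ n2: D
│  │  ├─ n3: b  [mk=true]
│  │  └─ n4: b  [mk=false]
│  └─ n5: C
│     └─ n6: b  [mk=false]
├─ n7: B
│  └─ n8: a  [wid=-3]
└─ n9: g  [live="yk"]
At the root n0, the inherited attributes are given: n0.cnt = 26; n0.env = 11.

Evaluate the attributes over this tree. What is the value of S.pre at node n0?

27

1. n0.cnt = 26  [given at root]
2. n0.env = 11  [given at root]
3. n1.pre = true  [S.env == 11]
4. n1.ok = 0  [S.cnt - 26]
5. n2.wid = "qm"  ["qm"]
6. n3.mk = true  [terminal]
7. n4.mk = false  [terminal]
8. n2.hot = 7  [7]
9. n2.mk = 15  [15]
10. n2.cnt = 14  [len(D.wid) + 12]
11. n5.lab = 22  [B.ok * 2 + 22]
12. n5.ok = -3  [D.hot * 3 - 24]
13. n6.mk = false  [terminal]
14. n5.cnt = true  [not b.mk]
15. n5.idx = true  [true]
16. n1.env = -3  [D.hot * 3 - 24]
17. n7.pre = false  [S.env > 11]
18. n7.ok = 26  [S.env + 15]
19. n8.wid = -3  [terminal]
20. n7.env = -9  [B.ok - 35]
21. n9.live = "yk"  [terminal]
22. n0.pre = 27  [B₁.env + 36]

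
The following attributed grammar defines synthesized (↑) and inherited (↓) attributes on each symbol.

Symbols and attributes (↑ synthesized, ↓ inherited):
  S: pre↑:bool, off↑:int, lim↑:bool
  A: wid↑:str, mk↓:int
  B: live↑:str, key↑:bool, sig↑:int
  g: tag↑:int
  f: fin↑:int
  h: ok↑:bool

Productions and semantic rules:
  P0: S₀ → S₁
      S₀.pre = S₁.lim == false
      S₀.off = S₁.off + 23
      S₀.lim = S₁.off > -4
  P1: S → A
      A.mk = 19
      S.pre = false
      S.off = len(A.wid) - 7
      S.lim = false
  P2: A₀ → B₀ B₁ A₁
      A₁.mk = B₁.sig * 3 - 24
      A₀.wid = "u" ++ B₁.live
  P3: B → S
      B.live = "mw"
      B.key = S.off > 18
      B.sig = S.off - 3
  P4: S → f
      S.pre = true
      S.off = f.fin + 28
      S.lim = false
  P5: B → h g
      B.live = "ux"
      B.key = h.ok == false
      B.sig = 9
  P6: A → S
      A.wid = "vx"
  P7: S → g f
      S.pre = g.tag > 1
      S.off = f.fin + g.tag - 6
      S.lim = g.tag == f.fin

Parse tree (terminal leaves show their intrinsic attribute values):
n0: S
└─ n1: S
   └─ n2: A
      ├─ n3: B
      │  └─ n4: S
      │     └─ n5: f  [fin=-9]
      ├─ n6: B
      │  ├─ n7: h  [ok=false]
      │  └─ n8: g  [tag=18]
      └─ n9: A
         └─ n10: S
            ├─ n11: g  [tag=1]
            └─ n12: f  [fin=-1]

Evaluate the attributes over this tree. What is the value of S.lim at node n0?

false

1. n2.mk = 19  [19]
2. n5.fin = -9  [terminal]
3. n4.pre = true  [true]
4. n4.off = 19  [f.fin + 28]
5. n4.lim = false  [false]
6. n3.live = "mw"  ["mw"]
7. n3.key = true  [S.off > 18]
8. n3.sig = 16  [S.off - 3]
9. n7.ok = false  [terminal]
10. n8.tag = 18  [terminal]
11. n6.live = "ux"  ["ux"]
12. n6.key = true  [h.ok == false]
13. n6.sig = 9  [9]
14. n9.mk = 3  [B₁.sig * 3 - 24]
15. n11.tag = 1  [terminal]
16. n12.fin = -1  [terminal]
17. n10.pre = false  [g.tag > 1]
18. n10.off = -6  [f.fin + g.tag - 6]
19. n10.lim = false  [g.tag == f.fin]
20. n9.wid = "vx"  ["vx"]
21. n2.wid = "uux"  ["u" ++ B₁.live]
22. n1.pre = false  [false]
23. n1.off = -4  [len(A.wid) - 7]
24. n1.lim = false  [false]
25. n0.pre = true  [S₁.lim == false]
26. n0.off = 19  [S₁.off + 23]
27. n0.lim = false  [S₁.off > -4]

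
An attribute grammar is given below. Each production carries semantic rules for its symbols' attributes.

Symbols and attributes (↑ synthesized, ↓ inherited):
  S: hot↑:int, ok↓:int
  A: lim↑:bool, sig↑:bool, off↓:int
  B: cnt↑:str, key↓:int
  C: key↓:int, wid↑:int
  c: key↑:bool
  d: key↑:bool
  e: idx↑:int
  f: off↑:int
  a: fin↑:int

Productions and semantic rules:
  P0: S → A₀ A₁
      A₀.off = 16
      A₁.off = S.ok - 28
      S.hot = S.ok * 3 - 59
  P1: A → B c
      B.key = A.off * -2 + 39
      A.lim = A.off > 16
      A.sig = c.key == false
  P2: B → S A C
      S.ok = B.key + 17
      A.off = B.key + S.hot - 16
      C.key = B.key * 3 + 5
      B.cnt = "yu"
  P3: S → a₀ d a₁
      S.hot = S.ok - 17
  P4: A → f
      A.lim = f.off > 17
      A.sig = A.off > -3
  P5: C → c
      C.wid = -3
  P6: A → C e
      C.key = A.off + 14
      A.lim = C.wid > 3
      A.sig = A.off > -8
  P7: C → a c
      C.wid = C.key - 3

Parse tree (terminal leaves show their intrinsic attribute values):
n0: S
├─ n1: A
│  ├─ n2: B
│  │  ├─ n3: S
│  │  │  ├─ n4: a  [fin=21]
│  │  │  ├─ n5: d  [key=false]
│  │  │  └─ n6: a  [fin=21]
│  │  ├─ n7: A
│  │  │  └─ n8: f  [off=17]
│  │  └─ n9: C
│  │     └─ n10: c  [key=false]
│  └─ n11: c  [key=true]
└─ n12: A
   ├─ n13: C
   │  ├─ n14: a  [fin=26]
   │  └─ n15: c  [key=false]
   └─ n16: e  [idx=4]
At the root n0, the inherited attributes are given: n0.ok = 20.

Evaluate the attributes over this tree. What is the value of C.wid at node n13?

1. n0.ok = 20  [given at root]
2. n1.off = 16  [16]
3. n2.key = 7  [A.off * -2 + 39]
4. n3.ok = 24  [B.key + 17]
5. n4.fin = 21  [terminal]
6. n5.key = false  [terminal]
7. n6.fin = 21  [terminal]
8. n3.hot = 7  [S.ok - 17]
9. n7.off = -2  [B.key + S.hot - 16]
10. n8.off = 17  [terminal]
11. n7.lim = false  [f.off > 17]
12. n7.sig = true  [A.off > -3]
13. n9.key = 26  [B.key * 3 + 5]
14. n10.key = false  [terminal]
15. n9.wid = -3  [-3]
16. n2.cnt = "yu"  ["yu"]
17. n11.key = true  [terminal]
18. n1.lim = false  [A.off > 16]
19. n1.sig = false  [c.key == false]
20. n12.off = -8  [S.ok - 28]
21. n13.key = 6  [A.off + 14]
22. n14.fin = 26  [terminal]
23. n15.key = false  [terminal]
24. n13.wid = 3  [C.key - 3]
25. n16.idx = 4  [terminal]
26. n12.lim = false  [C.wid > 3]
27. n12.sig = false  [A.off > -8]
28. n0.hot = 1  [S.ok * 3 - 59]

3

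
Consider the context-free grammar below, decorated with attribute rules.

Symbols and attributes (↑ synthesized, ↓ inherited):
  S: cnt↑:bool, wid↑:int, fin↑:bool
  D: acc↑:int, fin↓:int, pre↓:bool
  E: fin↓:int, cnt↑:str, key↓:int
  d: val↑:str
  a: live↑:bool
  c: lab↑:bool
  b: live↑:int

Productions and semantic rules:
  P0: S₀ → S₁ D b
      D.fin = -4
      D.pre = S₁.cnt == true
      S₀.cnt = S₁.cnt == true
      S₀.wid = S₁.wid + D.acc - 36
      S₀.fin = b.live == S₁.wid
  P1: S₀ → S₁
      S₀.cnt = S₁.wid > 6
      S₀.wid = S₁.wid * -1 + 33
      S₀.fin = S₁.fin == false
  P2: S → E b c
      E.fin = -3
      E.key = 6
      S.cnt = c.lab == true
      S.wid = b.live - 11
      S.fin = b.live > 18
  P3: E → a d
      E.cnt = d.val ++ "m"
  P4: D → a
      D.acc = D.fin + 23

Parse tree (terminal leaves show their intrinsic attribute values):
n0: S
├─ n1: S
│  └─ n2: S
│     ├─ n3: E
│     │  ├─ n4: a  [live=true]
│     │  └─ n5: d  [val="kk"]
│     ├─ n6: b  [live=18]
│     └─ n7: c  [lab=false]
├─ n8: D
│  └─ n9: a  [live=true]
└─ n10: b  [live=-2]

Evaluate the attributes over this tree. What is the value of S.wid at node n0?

9

1. n3.fin = -3  [-3]
2. n3.key = 6  [6]
3. n4.live = true  [terminal]
4. n5.val = "kk"  [terminal]
5. n3.cnt = "kkm"  [d.val ++ "m"]
6. n6.live = 18  [terminal]
7. n7.lab = false  [terminal]
8. n2.cnt = false  [c.lab == true]
9. n2.wid = 7  [b.live - 11]
10. n2.fin = false  [b.live > 18]
11. n1.cnt = true  [S₁.wid > 6]
12. n1.wid = 26  [S₁.wid * -1 + 33]
13. n1.fin = true  [S₁.fin == false]
14. n8.fin = -4  [-4]
15. n8.pre = true  [S₁.cnt == true]
16. n9.live = true  [terminal]
17. n8.acc = 19  [D.fin + 23]
18. n10.live = -2  [terminal]
19. n0.cnt = true  [S₁.cnt == true]
20. n0.wid = 9  [S₁.wid + D.acc - 36]
21. n0.fin = false  [b.live == S₁.wid]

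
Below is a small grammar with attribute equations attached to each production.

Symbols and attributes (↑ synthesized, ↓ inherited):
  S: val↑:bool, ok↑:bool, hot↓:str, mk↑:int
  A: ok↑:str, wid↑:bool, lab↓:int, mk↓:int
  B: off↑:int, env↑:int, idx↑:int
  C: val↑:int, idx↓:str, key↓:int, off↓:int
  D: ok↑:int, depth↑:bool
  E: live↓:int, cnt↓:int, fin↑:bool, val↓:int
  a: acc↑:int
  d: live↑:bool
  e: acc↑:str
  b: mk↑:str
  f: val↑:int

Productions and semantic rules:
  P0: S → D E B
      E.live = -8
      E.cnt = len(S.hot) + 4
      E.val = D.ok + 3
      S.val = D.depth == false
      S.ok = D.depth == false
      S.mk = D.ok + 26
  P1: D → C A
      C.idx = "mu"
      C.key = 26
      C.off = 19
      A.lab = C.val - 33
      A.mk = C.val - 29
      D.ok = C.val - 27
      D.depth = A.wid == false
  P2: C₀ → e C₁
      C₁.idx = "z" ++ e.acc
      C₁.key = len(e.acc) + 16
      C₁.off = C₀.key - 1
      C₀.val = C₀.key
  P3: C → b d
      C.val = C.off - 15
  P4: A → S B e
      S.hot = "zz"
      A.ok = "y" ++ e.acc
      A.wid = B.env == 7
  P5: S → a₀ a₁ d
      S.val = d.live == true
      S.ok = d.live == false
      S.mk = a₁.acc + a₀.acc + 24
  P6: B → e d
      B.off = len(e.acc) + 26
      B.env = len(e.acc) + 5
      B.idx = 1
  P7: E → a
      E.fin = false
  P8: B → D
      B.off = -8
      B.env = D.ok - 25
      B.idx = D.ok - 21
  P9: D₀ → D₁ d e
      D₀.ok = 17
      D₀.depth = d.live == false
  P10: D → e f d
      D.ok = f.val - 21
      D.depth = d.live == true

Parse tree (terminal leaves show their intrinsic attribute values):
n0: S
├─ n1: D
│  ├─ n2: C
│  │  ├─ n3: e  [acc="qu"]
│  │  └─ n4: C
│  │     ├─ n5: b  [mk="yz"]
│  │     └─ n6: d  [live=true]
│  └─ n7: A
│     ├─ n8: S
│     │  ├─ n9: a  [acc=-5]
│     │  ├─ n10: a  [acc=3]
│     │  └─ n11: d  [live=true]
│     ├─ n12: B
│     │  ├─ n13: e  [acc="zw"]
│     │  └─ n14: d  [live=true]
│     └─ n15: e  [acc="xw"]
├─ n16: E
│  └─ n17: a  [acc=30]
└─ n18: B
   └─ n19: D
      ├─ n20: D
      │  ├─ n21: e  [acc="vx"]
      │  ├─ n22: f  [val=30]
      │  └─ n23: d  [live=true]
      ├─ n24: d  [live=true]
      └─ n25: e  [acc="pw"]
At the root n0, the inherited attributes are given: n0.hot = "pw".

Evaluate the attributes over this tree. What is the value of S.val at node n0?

1. n0.hot = "pw"  [given at root]
2. n2.idx = "mu"  ["mu"]
3. n2.key = 26  [26]
4. n2.off = 19  [19]
5. n3.acc = "qu"  [terminal]
6. n4.idx = "zqu"  ["z" ++ e.acc]
7. n4.key = 18  [len(e.acc) + 16]
8. n4.off = 25  [C₀.key - 1]
9. n5.mk = "yz"  [terminal]
10. n6.live = true  [terminal]
11. n4.val = 10  [C.off - 15]
12. n2.val = 26  [C₀.key]
13. n7.lab = -7  [C.val - 33]
14. n7.mk = -3  [C.val - 29]
15. n8.hot = "zz"  ["zz"]
16. n9.acc = -5  [terminal]
17. n10.acc = 3  [terminal]
18. n11.live = true  [terminal]
19. n8.val = true  [d.live == true]
20. n8.ok = false  [d.live == false]
21. n8.mk = 22  [a₁.acc + a₀.acc + 24]
22. n13.acc = "zw"  [terminal]
23. n14.live = true  [terminal]
24. n12.off = 28  [len(e.acc) + 26]
25. n12.env = 7  [len(e.acc) + 5]
26. n12.idx = 1  [1]
27. n15.acc = "xw"  [terminal]
28. n7.ok = "yxw"  ["y" ++ e.acc]
29. n7.wid = true  [B.env == 7]
30. n1.ok = -1  [C.val - 27]
31. n1.depth = false  [A.wid == false]
32. n16.live = -8  [-8]
33. n16.cnt = 6  [len(S.hot) + 4]
34. n16.val = 2  [D.ok + 3]
35. n17.acc = 30  [terminal]
36. n16.fin = false  [false]
37. n21.acc = "vx"  [terminal]
38. n22.val = 30  [terminal]
39. n23.live = true  [terminal]
40. n20.ok = 9  [f.val - 21]
41. n20.depth = true  [d.live == true]
42. n24.live = true  [terminal]
43. n25.acc = "pw"  [terminal]
44. n19.ok = 17  [17]
45. n19.depth = false  [d.live == false]
46. n18.off = -8  [-8]
47. n18.env = -8  [D.ok - 25]
48. n18.idx = -4  [D.ok - 21]
49. n0.val = true  [D.depth == false]
50. n0.ok = true  [D.depth == false]
51. n0.mk = 25  [D.ok + 26]

true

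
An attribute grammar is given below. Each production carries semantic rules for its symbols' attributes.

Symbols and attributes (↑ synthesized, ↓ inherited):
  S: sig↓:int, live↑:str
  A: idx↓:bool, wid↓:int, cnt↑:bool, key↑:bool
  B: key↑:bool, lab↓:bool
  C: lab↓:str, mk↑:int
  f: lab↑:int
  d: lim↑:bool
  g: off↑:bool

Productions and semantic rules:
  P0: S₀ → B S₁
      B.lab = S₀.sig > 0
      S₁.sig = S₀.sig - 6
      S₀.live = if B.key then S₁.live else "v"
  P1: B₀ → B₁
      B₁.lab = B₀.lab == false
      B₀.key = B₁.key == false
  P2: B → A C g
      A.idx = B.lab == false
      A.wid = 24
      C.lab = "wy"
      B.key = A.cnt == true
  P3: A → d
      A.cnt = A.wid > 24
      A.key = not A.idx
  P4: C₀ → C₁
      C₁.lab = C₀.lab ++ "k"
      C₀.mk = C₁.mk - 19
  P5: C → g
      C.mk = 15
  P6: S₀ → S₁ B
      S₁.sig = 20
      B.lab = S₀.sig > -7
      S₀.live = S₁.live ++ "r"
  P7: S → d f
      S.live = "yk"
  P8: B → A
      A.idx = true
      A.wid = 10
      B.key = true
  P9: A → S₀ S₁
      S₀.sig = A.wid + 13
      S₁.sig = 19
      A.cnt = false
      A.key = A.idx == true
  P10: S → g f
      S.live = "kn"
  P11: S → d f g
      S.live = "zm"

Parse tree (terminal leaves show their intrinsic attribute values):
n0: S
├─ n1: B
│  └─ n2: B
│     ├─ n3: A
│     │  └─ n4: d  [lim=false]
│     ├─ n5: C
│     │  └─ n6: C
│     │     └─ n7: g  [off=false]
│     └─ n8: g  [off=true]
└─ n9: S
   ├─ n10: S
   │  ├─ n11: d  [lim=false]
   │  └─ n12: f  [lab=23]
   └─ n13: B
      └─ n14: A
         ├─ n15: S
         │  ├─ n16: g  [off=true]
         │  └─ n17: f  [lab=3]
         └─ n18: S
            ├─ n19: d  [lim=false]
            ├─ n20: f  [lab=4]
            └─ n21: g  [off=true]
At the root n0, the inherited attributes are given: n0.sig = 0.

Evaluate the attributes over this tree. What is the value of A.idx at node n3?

1. n0.sig = 0  [given at root]
2. n1.lab = false  [S₀.sig > 0]
3. n2.lab = true  [B₀.lab == false]
4. n3.idx = false  [B.lab == false]
5. n3.wid = 24  [24]
6. n4.lim = false  [terminal]
7. n3.cnt = false  [A.wid > 24]
8. n3.key = true  [not A.idx]
9. n5.lab = "wy"  ["wy"]
10. n6.lab = "wyk"  [C₀.lab ++ "k"]
11. n7.off = false  [terminal]
12. n6.mk = 15  [15]
13. n5.mk = -4  [C₁.mk - 19]
14. n8.off = true  [terminal]
15. n2.key = false  [A.cnt == true]
16. n1.key = true  [B₁.key == false]
17. n9.sig = -6  [S₀.sig - 6]
18. n10.sig = 20  [20]
19. n11.lim = false  [terminal]
20. n12.lab = 23  [terminal]
21. n10.live = "yk"  ["yk"]
22. n13.lab = true  [S₀.sig > -7]
23. n14.idx = true  [true]
24. n14.wid = 10  [10]
25. n15.sig = 23  [A.wid + 13]
26. n16.off = true  [terminal]
27. n17.lab = 3  [terminal]
28. n15.live = "kn"  ["kn"]
29. n18.sig = 19  [19]
30. n19.lim = false  [terminal]
31. n20.lab = 4  [terminal]
32. n21.off = true  [terminal]
33. n18.live = "zm"  ["zm"]
34. n14.cnt = false  [false]
35. n14.key = true  [A.idx == true]
36. n13.key = true  [true]
37. n9.live = "ykr"  [S₁.live ++ "r"]
38. n0.live = "ykr"  [if B.key then S₁.live else "v"]

false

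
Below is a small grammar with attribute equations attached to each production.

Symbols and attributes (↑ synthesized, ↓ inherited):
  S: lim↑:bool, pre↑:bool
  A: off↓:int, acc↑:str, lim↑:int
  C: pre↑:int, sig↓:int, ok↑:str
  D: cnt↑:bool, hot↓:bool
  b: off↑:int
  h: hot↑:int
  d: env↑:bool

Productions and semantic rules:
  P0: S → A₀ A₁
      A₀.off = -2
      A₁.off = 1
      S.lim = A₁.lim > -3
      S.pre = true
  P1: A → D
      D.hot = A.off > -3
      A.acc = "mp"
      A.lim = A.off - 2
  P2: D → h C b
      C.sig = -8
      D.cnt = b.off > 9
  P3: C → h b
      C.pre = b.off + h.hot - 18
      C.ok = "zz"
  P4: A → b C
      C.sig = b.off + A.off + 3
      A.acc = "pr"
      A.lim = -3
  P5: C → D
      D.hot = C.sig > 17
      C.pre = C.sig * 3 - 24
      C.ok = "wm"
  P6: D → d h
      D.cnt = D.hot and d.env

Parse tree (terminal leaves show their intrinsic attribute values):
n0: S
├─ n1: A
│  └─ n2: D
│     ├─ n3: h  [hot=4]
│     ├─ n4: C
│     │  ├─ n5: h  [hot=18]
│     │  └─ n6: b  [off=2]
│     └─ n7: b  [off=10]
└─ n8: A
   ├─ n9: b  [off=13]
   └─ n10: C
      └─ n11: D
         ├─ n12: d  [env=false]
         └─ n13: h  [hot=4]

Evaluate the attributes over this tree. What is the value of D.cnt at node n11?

false

1. n1.off = -2  [-2]
2. n2.hot = true  [A.off > -3]
3. n3.hot = 4  [terminal]
4. n4.sig = -8  [-8]
5. n5.hot = 18  [terminal]
6. n6.off = 2  [terminal]
7. n4.pre = 2  [b.off + h.hot - 18]
8. n4.ok = "zz"  ["zz"]
9. n7.off = 10  [terminal]
10. n2.cnt = true  [b.off > 9]
11. n1.acc = "mp"  ["mp"]
12. n1.lim = -4  [A.off - 2]
13. n8.off = 1  [1]
14. n9.off = 13  [terminal]
15. n10.sig = 17  [b.off + A.off + 3]
16. n11.hot = false  [C.sig > 17]
17. n12.env = false  [terminal]
18. n13.hot = 4  [terminal]
19. n11.cnt = false  [D.hot and d.env]
20. n10.pre = 27  [C.sig * 3 - 24]
21. n10.ok = "wm"  ["wm"]
22. n8.acc = "pr"  ["pr"]
23. n8.lim = -3  [-3]
24. n0.lim = false  [A₁.lim > -3]
25. n0.pre = true  [true]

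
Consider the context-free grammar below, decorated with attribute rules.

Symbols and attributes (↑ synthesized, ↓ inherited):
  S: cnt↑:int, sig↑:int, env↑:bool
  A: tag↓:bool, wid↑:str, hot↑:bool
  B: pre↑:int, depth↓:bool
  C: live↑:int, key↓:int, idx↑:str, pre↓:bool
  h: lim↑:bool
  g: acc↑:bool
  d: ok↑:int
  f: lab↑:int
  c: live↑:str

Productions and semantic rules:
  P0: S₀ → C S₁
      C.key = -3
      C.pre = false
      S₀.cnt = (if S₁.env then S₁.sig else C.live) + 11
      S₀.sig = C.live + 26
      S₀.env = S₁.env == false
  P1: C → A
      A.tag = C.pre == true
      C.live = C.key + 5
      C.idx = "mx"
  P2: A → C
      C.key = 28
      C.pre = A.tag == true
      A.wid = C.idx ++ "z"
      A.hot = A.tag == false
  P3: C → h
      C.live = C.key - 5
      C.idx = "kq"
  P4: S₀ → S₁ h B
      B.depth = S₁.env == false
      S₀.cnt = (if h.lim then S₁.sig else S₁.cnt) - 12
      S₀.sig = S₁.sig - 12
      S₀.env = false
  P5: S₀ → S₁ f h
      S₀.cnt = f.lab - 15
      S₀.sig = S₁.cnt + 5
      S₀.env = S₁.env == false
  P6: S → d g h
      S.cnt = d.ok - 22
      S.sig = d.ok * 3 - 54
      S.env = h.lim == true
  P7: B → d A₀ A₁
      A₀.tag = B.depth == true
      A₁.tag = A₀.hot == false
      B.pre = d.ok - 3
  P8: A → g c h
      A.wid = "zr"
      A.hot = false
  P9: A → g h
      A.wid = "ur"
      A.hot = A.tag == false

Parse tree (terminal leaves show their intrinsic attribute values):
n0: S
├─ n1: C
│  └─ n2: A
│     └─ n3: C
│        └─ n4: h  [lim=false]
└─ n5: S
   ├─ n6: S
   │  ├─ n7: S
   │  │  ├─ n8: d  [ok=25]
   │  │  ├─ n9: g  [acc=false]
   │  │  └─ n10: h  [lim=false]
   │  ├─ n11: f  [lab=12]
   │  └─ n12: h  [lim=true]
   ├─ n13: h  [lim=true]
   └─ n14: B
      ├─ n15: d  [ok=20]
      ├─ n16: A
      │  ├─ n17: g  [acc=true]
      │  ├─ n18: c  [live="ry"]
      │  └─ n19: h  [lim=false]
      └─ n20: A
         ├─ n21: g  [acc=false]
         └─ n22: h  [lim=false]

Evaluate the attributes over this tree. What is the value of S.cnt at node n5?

-4

1. n1.key = -3  [-3]
2. n1.pre = false  [false]
3. n2.tag = false  [C.pre == true]
4. n3.key = 28  [28]
5. n3.pre = false  [A.tag == true]
6. n4.lim = false  [terminal]
7. n3.live = 23  [C.key - 5]
8. n3.idx = "kq"  ["kq"]
9. n2.wid = "kqz"  [C.idx ++ "z"]
10. n2.hot = true  [A.tag == false]
11. n1.live = 2  [C.key + 5]
12. n1.idx = "mx"  ["mx"]
13. n8.ok = 25  [terminal]
14. n9.acc = false  [terminal]
15. n10.lim = false  [terminal]
16. n7.cnt = 3  [d.ok - 22]
17. n7.sig = 21  [d.ok * 3 - 54]
18. n7.env = false  [h.lim == true]
19. n11.lab = 12  [terminal]
20. n12.lim = true  [terminal]
21. n6.cnt = -3  [f.lab - 15]
22. n6.sig = 8  [S₁.cnt + 5]
23. n6.env = true  [S₁.env == false]
24. n13.lim = true  [terminal]
25. n14.depth = false  [S₁.env == false]
26. n15.ok = 20  [terminal]
27. n16.tag = false  [B.depth == true]
28. n17.acc = true  [terminal]
29. n18.live = "ry"  [terminal]
30. n19.lim = false  [terminal]
31. n16.wid = "zr"  ["zr"]
32. n16.hot = false  [false]
33. n20.tag = true  [A₀.hot == false]
34. n21.acc = false  [terminal]
35. n22.lim = false  [terminal]
36. n20.wid = "ur"  ["ur"]
37. n20.hot = false  [A.tag == false]
38. n14.pre = 17  [d.ok - 3]
39. n5.cnt = -4  [(if h.lim then S₁.sig else S₁.cnt) - 12]
40. n5.sig = -4  [S₁.sig - 12]
41. n5.env = false  [false]
42. n0.cnt = 13  [(if S₁.env then S₁.sig else C.live) + 11]
43. n0.sig = 28  [C.live + 26]
44. n0.env = true  [S₁.env == false]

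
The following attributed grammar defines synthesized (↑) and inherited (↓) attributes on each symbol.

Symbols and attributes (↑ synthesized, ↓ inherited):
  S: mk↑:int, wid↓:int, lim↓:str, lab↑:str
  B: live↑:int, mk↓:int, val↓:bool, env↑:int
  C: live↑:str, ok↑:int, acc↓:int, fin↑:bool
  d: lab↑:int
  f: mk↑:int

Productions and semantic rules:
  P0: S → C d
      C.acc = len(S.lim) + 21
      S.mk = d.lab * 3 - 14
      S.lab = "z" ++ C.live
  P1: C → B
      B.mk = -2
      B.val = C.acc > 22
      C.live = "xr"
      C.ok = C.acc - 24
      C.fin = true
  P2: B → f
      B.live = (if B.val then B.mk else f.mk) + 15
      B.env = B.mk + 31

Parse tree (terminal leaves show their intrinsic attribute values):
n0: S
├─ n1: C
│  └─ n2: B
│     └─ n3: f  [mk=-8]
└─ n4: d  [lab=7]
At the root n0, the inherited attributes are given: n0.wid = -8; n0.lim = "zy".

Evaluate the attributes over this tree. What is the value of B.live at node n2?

13

1. n0.wid = -8  [given at root]
2. n0.lim = "zy"  [given at root]
3. n1.acc = 23  [len(S.lim) + 21]
4. n2.mk = -2  [-2]
5. n2.val = true  [C.acc > 22]
6. n3.mk = -8  [terminal]
7. n2.live = 13  [(if B.val then B.mk else f.mk) + 15]
8. n2.env = 29  [B.mk + 31]
9. n1.live = "xr"  ["xr"]
10. n1.ok = -1  [C.acc - 24]
11. n1.fin = true  [true]
12. n4.lab = 7  [terminal]
13. n0.mk = 7  [d.lab * 3 - 14]
14. n0.lab = "zxr"  ["z" ++ C.live]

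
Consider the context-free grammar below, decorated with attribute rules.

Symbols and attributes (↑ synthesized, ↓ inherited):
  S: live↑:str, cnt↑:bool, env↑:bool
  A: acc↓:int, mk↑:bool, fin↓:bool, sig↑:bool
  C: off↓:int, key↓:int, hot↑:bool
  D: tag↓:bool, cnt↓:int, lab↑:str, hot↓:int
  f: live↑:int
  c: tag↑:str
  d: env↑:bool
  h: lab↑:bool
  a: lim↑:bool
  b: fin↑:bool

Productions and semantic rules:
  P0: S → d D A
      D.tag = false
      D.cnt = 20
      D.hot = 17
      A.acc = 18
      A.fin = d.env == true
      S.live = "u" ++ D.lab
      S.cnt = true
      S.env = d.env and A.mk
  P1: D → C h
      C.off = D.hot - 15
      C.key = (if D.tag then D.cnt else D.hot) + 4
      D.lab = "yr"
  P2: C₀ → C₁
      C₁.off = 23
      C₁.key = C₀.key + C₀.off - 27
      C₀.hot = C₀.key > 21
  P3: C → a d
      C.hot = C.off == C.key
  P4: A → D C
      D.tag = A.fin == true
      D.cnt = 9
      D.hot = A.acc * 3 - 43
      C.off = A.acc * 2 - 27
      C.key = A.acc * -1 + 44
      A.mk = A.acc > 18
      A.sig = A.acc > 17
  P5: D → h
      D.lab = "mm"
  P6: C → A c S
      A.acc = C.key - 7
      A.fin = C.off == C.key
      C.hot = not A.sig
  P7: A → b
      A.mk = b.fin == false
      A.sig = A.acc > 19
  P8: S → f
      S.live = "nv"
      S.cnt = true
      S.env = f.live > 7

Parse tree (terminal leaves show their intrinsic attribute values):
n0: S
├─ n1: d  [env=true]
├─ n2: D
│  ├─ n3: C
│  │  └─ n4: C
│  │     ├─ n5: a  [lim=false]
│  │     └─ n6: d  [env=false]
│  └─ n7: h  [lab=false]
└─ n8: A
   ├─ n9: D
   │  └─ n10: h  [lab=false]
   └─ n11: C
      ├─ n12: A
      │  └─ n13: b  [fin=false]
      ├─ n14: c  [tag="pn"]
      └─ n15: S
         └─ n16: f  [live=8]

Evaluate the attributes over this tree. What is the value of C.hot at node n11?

1. n1.env = true  [terminal]
2. n2.tag = false  [false]
3. n2.cnt = 20  [20]
4. n2.hot = 17  [17]
5. n3.off = 2  [D.hot - 15]
6. n3.key = 21  [(if D.tag then D.cnt else D.hot) + 4]
7. n4.off = 23  [23]
8. n4.key = -4  [C₀.key + C₀.off - 27]
9. n5.lim = false  [terminal]
10. n6.env = false  [terminal]
11. n4.hot = false  [C.off == C.key]
12. n3.hot = false  [C₀.key > 21]
13. n7.lab = false  [terminal]
14. n2.lab = "yr"  ["yr"]
15. n8.acc = 18  [18]
16. n8.fin = true  [d.env == true]
17. n9.tag = true  [A.fin == true]
18. n9.cnt = 9  [9]
19. n9.hot = 11  [A.acc * 3 - 43]
20. n10.lab = false  [terminal]
21. n9.lab = "mm"  ["mm"]
22. n11.off = 9  [A.acc * 2 - 27]
23. n11.key = 26  [A.acc * -1 + 44]
24. n12.acc = 19  [C.key - 7]
25. n12.fin = false  [C.off == C.key]
26. n13.fin = false  [terminal]
27. n12.mk = true  [b.fin == false]
28. n12.sig = false  [A.acc > 19]
29. n14.tag = "pn"  [terminal]
30. n16.live = 8  [terminal]
31. n15.live = "nv"  ["nv"]
32. n15.cnt = true  [true]
33. n15.env = true  [f.live > 7]
34. n11.hot = true  [not A.sig]
35. n8.mk = false  [A.acc > 18]
36. n8.sig = true  [A.acc > 17]
37. n0.live = "uyr"  ["u" ++ D.lab]
38. n0.cnt = true  [true]
39. n0.env = false  [d.env and A.mk]

true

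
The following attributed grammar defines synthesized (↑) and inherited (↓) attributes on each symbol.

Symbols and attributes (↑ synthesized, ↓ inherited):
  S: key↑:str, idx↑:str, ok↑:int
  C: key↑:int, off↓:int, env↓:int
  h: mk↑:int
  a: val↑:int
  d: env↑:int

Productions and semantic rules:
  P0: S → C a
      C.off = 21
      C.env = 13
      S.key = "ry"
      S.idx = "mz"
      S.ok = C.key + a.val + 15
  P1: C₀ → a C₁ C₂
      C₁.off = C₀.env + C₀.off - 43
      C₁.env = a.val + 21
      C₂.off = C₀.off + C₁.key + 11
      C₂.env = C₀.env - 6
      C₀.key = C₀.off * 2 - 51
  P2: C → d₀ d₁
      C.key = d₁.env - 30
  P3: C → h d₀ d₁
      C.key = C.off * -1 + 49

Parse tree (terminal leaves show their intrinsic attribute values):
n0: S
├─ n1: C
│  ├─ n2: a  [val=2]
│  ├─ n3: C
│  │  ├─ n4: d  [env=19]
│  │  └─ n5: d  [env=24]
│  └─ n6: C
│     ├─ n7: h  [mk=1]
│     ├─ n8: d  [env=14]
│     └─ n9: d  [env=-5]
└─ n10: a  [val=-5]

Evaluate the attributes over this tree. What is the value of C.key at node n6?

1. n1.off = 21  [21]
2. n1.env = 13  [13]
3. n2.val = 2  [terminal]
4. n3.off = -9  [C₀.env + C₀.off - 43]
5. n3.env = 23  [a.val + 21]
6. n4.env = 19  [terminal]
7. n5.env = 24  [terminal]
8. n3.key = -6  [d₁.env - 30]
9. n6.off = 26  [C₀.off + C₁.key + 11]
10. n6.env = 7  [C₀.env - 6]
11. n7.mk = 1  [terminal]
12. n8.env = 14  [terminal]
13. n9.env = -5  [terminal]
14. n6.key = 23  [C.off * -1 + 49]
15. n1.key = -9  [C₀.off * 2 - 51]
16. n10.val = -5  [terminal]
17. n0.key = "ry"  ["ry"]
18. n0.idx = "mz"  ["mz"]
19. n0.ok = 1  [C.key + a.val + 15]

23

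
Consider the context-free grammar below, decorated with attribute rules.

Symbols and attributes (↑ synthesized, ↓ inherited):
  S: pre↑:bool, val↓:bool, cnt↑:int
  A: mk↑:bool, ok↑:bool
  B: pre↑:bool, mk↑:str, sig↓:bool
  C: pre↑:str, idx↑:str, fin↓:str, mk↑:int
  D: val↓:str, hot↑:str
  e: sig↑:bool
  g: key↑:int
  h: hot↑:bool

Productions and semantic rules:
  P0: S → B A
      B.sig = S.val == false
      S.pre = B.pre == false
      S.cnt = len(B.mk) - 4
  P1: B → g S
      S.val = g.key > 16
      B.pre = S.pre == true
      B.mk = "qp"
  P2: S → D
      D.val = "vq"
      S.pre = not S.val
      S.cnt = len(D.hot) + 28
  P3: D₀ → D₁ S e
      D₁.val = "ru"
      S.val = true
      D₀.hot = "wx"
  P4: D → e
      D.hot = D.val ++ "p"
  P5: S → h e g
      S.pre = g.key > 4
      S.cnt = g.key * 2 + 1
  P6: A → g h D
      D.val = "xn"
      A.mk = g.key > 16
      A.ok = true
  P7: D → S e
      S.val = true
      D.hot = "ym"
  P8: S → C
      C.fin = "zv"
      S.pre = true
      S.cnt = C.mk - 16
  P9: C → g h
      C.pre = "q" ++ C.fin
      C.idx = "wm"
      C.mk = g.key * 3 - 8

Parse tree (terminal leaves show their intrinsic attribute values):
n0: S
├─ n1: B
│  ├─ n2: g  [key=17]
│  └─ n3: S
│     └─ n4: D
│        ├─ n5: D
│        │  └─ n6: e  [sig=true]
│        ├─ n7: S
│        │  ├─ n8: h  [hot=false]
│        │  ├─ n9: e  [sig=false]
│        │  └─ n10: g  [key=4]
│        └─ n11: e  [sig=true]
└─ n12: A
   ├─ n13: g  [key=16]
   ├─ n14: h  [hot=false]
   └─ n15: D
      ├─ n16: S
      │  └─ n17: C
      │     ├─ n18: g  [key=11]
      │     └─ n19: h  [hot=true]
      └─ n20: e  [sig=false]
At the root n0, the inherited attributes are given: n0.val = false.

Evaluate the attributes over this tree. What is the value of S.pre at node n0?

true

1. n0.val = false  [given at root]
2. n1.sig = true  [S.val == false]
3. n2.key = 17  [terminal]
4. n3.val = true  [g.key > 16]
5. n4.val = "vq"  ["vq"]
6. n5.val = "ru"  ["ru"]
7. n6.sig = true  [terminal]
8. n5.hot = "rup"  [D.val ++ "p"]
9. n7.val = true  [true]
10. n8.hot = false  [terminal]
11. n9.sig = false  [terminal]
12. n10.key = 4  [terminal]
13. n7.pre = false  [g.key > 4]
14. n7.cnt = 9  [g.key * 2 + 1]
15. n11.sig = true  [terminal]
16. n4.hot = "wx"  ["wx"]
17. n3.pre = false  [not S.val]
18. n3.cnt = 30  [len(D.hot) + 28]
19. n1.pre = false  [S.pre == true]
20. n1.mk = "qp"  ["qp"]
21. n13.key = 16  [terminal]
22. n14.hot = false  [terminal]
23. n15.val = "xn"  ["xn"]
24. n16.val = true  [true]
25. n17.fin = "zv"  ["zv"]
26. n18.key = 11  [terminal]
27. n19.hot = true  [terminal]
28. n17.pre = "qzv"  ["q" ++ C.fin]
29. n17.idx = "wm"  ["wm"]
30. n17.mk = 25  [g.key * 3 - 8]
31. n16.pre = true  [true]
32. n16.cnt = 9  [C.mk - 16]
33. n20.sig = false  [terminal]
34. n15.hot = "ym"  ["ym"]
35. n12.mk = false  [g.key > 16]
36. n12.ok = true  [true]
37. n0.pre = true  [B.pre == false]
38. n0.cnt = -2  [len(B.mk) - 4]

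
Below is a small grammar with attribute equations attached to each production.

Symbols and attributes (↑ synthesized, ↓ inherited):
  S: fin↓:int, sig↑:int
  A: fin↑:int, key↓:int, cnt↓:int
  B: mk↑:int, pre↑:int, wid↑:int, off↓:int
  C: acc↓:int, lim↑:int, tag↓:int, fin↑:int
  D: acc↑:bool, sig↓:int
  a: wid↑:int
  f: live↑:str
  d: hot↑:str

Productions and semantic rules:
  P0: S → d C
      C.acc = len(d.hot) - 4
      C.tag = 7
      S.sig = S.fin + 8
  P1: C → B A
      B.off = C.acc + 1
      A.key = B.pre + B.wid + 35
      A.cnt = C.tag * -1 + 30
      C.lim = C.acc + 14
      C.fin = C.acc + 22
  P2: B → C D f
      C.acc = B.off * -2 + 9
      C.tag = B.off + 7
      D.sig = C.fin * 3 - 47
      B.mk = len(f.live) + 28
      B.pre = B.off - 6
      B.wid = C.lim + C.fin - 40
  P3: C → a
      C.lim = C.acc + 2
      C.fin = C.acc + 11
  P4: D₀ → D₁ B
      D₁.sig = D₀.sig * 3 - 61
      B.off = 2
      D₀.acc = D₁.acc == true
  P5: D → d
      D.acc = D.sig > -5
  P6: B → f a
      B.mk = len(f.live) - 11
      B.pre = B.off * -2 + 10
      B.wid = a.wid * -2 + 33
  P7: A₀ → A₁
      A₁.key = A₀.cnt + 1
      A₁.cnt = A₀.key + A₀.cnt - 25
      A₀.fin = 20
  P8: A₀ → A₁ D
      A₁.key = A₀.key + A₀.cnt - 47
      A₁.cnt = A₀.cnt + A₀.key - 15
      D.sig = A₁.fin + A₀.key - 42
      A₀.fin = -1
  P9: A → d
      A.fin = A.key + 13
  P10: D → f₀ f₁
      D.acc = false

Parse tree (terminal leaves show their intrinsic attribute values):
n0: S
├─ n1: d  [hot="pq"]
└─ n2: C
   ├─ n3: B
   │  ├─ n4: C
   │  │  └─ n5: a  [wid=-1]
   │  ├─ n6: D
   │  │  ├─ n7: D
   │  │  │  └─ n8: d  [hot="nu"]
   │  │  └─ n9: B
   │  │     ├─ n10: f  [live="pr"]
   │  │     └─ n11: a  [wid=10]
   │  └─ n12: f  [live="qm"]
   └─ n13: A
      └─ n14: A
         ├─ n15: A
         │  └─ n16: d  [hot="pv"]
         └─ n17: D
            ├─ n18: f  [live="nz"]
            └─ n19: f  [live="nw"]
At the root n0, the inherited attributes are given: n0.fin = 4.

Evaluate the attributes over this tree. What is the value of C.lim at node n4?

1. n0.fin = 4  [given at root]
2. n1.hot = "pq"  [terminal]
3. n2.acc = -2  [len(d.hot) - 4]
4. n2.tag = 7  [7]
5. n3.off = -1  [C.acc + 1]
6. n4.acc = 11  [B.off * -2 + 9]
7. n4.tag = 6  [B.off + 7]
8. n5.wid = -1  [terminal]
9. n4.lim = 13  [C.acc + 2]
10. n4.fin = 22  [C.acc + 11]
11. n6.sig = 19  [C.fin * 3 - 47]
12. n7.sig = -4  [D₀.sig * 3 - 61]
13. n8.hot = "nu"  [terminal]
14. n7.acc = true  [D.sig > -5]
15. n9.off = 2  [2]
16. n10.live = "pr"  [terminal]
17. n11.wid = 10  [terminal]
18. n9.mk = -9  [len(f.live) - 11]
19. n9.pre = 6  [B.off * -2 + 10]
20. n9.wid = 13  [a.wid * -2 + 33]
21. n6.acc = true  [D₁.acc == true]
22. n12.live = "qm"  [terminal]
23. n3.mk = 30  [len(f.live) + 28]
24. n3.pre = -7  [B.off - 6]
25. n3.wid = -5  [C.lim + C.fin - 40]
26. n13.key = 23  [B.pre + B.wid + 35]
27. n13.cnt = 23  [C.tag * -1 + 30]
28. n14.key = 24  [A₀.cnt + 1]
29. n14.cnt = 21  [A₀.key + A₀.cnt - 25]
30. n15.key = -2  [A₀.key + A₀.cnt - 47]
31. n15.cnt = 30  [A₀.cnt + A₀.key - 15]
32. n16.hot = "pv"  [terminal]
33. n15.fin = 11  [A.key + 13]
34. n17.sig = -7  [A₁.fin + A₀.key - 42]
35. n18.live = "nz"  [terminal]
36. n19.live = "nw"  [terminal]
37. n17.acc = false  [false]
38. n14.fin = -1  [-1]
39. n13.fin = 20  [20]
40. n2.lim = 12  [C.acc + 14]
41. n2.fin = 20  [C.acc + 22]
42. n0.sig = 12  [S.fin + 8]

13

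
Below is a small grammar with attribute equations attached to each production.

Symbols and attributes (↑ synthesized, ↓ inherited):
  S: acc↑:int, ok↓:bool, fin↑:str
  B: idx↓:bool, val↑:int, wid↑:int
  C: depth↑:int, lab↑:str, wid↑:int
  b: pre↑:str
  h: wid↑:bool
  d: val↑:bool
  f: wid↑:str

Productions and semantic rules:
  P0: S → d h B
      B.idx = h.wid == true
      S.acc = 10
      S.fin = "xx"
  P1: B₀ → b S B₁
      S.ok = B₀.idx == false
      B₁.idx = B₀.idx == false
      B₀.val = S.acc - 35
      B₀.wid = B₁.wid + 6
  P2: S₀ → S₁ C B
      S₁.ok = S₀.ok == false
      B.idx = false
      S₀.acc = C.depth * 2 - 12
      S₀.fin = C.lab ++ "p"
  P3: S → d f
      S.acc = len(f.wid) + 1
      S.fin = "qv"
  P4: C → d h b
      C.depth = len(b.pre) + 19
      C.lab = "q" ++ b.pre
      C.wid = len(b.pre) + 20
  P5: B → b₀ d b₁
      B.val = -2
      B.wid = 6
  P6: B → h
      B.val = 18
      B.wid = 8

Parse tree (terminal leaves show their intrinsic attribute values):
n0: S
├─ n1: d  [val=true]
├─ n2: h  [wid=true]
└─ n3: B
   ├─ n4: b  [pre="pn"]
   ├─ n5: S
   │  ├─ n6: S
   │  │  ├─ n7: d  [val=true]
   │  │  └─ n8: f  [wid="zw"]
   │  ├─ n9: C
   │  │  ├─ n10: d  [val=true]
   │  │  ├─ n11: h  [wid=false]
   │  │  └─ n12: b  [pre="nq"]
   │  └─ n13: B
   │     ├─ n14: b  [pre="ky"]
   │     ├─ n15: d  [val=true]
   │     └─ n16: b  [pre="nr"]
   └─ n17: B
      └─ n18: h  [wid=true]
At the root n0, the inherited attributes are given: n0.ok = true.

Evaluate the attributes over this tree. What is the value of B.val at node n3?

1. n0.ok = true  [given at root]
2. n1.val = true  [terminal]
3. n2.wid = true  [terminal]
4. n3.idx = true  [h.wid == true]
5. n4.pre = "pn"  [terminal]
6. n5.ok = false  [B₀.idx == false]
7. n6.ok = true  [S₀.ok == false]
8. n7.val = true  [terminal]
9. n8.wid = "zw"  [terminal]
10. n6.acc = 3  [len(f.wid) + 1]
11. n6.fin = "qv"  ["qv"]
12. n10.val = true  [terminal]
13. n11.wid = false  [terminal]
14. n12.pre = "nq"  [terminal]
15. n9.depth = 21  [len(b.pre) + 19]
16. n9.lab = "qnq"  ["q" ++ b.pre]
17. n9.wid = 22  [len(b.pre) + 20]
18. n13.idx = false  [false]
19. n14.pre = "ky"  [terminal]
20. n15.val = true  [terminal]
21. n16.pre = "nr"  [terminal]
22. n13.val = -2  [-2]
23. n13.wid = 6  [6]
24. n5.acc = 30  [C.depth * 2 - 12]
25. n5.fin = "qnqp"  [C.lab ++ "p"]
26. n17.idx = false  [B₀.idx == false]
27. n18.wid = true  [terminal]
28. n17.val = 18  [18]
29. n17.wid = 8  [8]
30. n3.val = -5  [S.acc - 35]
31. n3.wid = 14  [B₁.wid + 6]
32. n0.acc = 10  [10]
33. n0.fin = "xx"  ["xx"]

-5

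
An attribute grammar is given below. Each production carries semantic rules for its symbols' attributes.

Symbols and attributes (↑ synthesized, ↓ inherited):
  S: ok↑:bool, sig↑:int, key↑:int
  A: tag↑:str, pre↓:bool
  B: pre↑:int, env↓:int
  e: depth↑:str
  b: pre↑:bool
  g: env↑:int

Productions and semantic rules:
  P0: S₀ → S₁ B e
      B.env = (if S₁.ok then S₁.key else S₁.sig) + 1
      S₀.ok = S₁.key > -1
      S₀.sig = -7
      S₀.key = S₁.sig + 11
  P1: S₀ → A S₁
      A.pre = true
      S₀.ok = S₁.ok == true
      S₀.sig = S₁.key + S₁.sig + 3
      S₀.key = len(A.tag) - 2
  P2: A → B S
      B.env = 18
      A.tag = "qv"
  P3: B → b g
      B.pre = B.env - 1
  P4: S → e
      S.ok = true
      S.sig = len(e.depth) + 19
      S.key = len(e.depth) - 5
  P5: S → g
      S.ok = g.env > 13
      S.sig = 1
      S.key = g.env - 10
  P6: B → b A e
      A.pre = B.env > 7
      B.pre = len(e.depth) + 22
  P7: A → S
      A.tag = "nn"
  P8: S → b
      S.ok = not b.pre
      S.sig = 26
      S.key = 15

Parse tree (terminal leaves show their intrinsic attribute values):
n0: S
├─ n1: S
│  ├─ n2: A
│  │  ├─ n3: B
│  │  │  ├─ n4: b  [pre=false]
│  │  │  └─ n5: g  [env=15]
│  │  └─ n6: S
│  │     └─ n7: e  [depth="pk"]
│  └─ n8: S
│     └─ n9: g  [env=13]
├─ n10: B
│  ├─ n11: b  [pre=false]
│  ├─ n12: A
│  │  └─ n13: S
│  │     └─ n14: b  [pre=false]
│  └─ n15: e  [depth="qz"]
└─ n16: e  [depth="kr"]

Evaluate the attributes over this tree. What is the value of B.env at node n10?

1. n2.pre = true  [true]
2. n3.env = 18  [18]
3. n4.pre = false  [terminal]
4. n5.env = 15  [terminal]
5. n3.pre = 17  [B.env - 1]
6. n7.depth = "pk"  [terminal]
7. n6.ok = true  [true]
8. n6.sig = 21  [len(e.depth) + 19]
9. n6.key = -3  [len(e.depth) - 5]
10. n2.tag = "qv"  ["qv"]
11. n9.env = 13  [terminal]
12. n8.ok = false  [g.env > 13]
13. n8.sig = 1  [1]
14. n8.key = 3  [g.env - 10]
15. n1.ok = false  [S₁.ok == true]
16. n1.sig = 7  [S₁.key + S₁.sig + 3]
17. n1.key = 0  [len(A.tag) - 2]
18. n10.env = 8  [(if S₁.ok then S₁.key else S₁.sig) + 1]
19. n11.pre = false  [terminal]
20. n12.pre = true  [B.env > 7]
21. n14.pre = false  [terminal]
22. n13.ok = true  [not b.pre]
23. n13.sig = 26  [26]
24. n13.key = 15  [15]
25. n12.tag = "nn"  ["nn"]
26. n15.depth = "qz"  [terminal]
27. n10.pre = 24  [len(e.depth) + 22]
28. n16.depth = "kr"  [terminal]
29. n0.ok = true  [S₁.key > -1]
30. n0.sig = -7  [-7]
31. n0.key = 18  [S₁.sig + 11]

8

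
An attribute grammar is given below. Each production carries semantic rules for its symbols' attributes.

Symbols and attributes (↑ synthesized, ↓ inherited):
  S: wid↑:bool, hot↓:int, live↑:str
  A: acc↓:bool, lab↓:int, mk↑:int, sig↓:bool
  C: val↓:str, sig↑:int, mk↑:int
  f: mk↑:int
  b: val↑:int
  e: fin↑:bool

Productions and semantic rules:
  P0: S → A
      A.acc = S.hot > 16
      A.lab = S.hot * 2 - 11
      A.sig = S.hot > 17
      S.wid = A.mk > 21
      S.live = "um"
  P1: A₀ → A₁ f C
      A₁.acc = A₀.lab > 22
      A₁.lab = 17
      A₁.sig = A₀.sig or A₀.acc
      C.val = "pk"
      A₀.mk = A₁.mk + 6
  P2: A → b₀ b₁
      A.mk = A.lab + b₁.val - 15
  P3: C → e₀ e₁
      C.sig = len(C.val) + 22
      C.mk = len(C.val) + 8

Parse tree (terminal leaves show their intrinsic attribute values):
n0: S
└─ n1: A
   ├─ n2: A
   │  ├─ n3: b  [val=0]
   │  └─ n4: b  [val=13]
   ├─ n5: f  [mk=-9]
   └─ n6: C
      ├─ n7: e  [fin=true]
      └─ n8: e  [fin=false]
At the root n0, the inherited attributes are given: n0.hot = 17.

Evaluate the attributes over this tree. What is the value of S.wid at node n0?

false

1. n0.hot = 17  [given at root]
2. n1.acc = true  [S.hot > 16]
3. n1.lab = 23  [S.hot * 2 - 11]
4. n1.sig = false  [S.hot > 17]
5. n2.acc = true  [A₀.lab > 22]
6. n2.lab = 17  [17]
7. n2.sig = true  [A₀.sig or A₀.acc]
8. n3.val = 0  [terminal]
9. n4.val = 13  [terminal]
10. n2.mk = 15  [A.lab + b₁.val - 15]
11. n5.mk = -9  [terminal]
12. n6.val = "pk"  ["pk"]
13. n7.fin = true  [terminal]
14. n8.fin = false  [terminal]
15. n6.sig = 24  [len(C.val) + 22]
16. n6.mk = 10  [len(C.val) + 8]
17. n1.mk = 21  [A₁.mk + 6]
18. n0.wid = false  [A.mk > 21]
19. n0.live = "um"  ["um"]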